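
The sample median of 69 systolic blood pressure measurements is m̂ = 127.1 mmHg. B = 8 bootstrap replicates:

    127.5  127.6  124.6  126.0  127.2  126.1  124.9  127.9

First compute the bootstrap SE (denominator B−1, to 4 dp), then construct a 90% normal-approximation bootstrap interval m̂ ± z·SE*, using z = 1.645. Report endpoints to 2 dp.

Mean of replicates = 126.4750; sum of squared deviations = 11.2350; SE* = √(11.2350/7) = 1.2669
Margin = 1.645 × 1.2669 = 2.084
Interval: 127.1 ± 2.084

(125.02, 129.18)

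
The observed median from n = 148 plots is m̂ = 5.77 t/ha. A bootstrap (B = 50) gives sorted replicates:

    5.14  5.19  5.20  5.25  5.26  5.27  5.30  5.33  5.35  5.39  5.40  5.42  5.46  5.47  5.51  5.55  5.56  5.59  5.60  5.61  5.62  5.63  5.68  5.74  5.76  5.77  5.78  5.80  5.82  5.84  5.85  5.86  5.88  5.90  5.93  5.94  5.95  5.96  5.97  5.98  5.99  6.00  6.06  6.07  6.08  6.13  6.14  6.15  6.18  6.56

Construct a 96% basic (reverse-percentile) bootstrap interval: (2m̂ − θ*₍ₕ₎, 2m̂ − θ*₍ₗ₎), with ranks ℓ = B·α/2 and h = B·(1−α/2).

(5.36, 6.40)

Percentile endpoints at ranks 1 and 49: θ*₍1₎ = 5.14, θ*₍49₎ = 6.18.
Basic interval reflects these around m̂:
  lower = 2 × 5.77 − 6.18 = 5.36
  upper = 2 × 5.77 − 5.14 = 6.40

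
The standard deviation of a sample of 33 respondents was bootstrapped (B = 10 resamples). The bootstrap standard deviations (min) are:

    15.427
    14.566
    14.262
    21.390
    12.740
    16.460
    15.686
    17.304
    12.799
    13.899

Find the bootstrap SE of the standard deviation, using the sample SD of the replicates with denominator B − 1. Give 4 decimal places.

SE* = 2.5553

Bootstrap SE is the standard deviation of the 10 replicate standard deviations.
Mean of replicates: (15.427 + 14.566 + 14.262 + 21.390 + 12.740 + 16.460 + 15.686 + 17.304 + 12.799 + 13.899) / 10 = 154.53300 / 10 = 15.45330
Sum of squared deviations: (−0.02630)² + (−0.88730)² + (−1.19130)² + (+5.93670)² + (−2.71330)² + (+1.00670)² + (+0.23270)² + (+1.85070)² + (−2.65430)² + (−1.55430)² = 58.76743
Variance = 58.76743 / 9 = 6.52971
SE* = √6.52971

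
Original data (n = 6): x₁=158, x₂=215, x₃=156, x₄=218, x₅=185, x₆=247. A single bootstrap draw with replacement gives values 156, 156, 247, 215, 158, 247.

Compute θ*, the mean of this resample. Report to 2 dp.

θ* = 196.50

Mean = (156 + 156 + 247 + 215 + 158 + 247) / 6 = 1179.0 / 6 = 196.50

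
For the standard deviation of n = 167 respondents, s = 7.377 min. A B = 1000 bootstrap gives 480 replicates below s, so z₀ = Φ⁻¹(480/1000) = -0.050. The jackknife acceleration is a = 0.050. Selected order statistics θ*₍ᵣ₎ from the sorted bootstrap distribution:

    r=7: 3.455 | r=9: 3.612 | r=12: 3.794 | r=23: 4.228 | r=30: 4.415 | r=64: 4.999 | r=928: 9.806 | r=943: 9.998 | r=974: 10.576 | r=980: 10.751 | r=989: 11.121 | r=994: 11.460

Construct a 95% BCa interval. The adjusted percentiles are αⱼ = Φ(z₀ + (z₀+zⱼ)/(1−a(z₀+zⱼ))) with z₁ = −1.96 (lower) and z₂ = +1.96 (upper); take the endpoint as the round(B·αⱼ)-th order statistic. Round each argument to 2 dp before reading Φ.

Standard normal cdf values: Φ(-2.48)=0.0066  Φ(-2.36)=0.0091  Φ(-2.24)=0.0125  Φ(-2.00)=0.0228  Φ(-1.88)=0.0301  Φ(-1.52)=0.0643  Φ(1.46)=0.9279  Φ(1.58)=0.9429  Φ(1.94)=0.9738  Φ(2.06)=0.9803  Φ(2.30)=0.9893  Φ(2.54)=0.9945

Lower: z₀ + z₁ = -0.050 + (-1.960) = -2.010; 1 − a(z₀+z₁) = 1 − (0.050)(-2.010) = 1.1005; argument = -0.050 + (-2.010)/1.1005 = -1.8764 → -1.88.
α₁ = Φ(-1.88) = 0.0301; rank = round(1000 × 0.0301) = 30; θ*₍30₎ = 4.415.
Upper: z₀ + z₂ = 1.910; 1 − a(z₀+z₂) = 0.9045; argument = 2.0617 → 2.06; α₂ = 0.9803; rank = 980; θ*₍980₎ = 10.751.

(4.415, 10.751)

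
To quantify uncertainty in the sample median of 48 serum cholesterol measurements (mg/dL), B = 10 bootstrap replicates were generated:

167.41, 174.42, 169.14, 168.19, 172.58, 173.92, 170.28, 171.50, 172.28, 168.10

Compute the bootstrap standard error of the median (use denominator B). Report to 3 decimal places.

SE* = 2.394

Bootstrap SE is the standard deviation of the 10 replicate medians.
Mean of replicates: (167.41 + 174.42 + 169.14 + 168.19 + 172.58 + 173.92 + 170.28 + 171.50 + 172.28 + 168.10) / 10 = 1707.8200 / 10 = 170.7820
Sum of squared deviations: (−3.3720)² + (+3.6380)² + (−1.6420)² + (−2.5920)² + (+1.7980)² + (+3.1380)² + (−0.5020)² + (+0.7180)² + (+1.4980)² + (−2.6820)² = 57.3046
Variance = 57.3046 / 10 = 5.7305
SE* = √5.7305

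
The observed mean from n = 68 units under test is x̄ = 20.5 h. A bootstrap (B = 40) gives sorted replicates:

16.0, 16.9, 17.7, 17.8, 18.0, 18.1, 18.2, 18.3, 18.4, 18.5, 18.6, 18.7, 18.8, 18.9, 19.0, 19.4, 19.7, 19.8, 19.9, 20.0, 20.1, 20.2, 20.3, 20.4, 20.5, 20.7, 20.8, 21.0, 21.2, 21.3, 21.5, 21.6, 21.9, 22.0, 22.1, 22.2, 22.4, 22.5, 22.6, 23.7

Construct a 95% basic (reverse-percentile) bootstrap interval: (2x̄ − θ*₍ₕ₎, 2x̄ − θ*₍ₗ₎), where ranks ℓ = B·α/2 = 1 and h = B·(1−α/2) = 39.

Percentile endpoints at ranks 1 and 39: θ*₍1₎ = 16.0, θ*₍39₎ = 22.6.
Basic interval reflects these around x̄:
  lower = 2 × 20.5 − 22.6 = 18.4
  upper = 2 × 20.5 − 16.0 = 25.0

(18.4, 25.0)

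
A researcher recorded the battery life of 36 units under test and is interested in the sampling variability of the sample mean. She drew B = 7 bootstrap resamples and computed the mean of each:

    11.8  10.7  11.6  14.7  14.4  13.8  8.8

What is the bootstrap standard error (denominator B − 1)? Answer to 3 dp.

SE* = 2.159

Bootstrap SE is the standard deviation of the 7 replicate means.
Mean of replicates: (11.8 + 10.7 + 11.6 + 14.7 + 14.4 + 13.8 + 8.8) / 7 = 85.8000 / 7 = 12.2571
Sum of squared deviations: (−0.4571)² + (−1.5571)² + (−0.6571)² + (+2.4429)² + (+2.1429)² + (+1.5429)² + (−3.4571)² = 27.9571
Variance = 27.9571 / 6 = 4.6595
SE* = √4.6595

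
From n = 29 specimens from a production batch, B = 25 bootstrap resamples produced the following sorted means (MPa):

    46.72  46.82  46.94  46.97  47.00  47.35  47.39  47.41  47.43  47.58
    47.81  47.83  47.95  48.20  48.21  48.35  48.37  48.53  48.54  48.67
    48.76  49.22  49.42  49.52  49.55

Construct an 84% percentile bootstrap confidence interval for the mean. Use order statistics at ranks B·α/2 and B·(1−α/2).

(46.82, 49.42)

α = 0.16; lower rank = 25 × 0.080 = 2; upper rank = 25 × 0.920 = 23.
The 2nd smallest replicate is 46.82; the 23rd is 49.42.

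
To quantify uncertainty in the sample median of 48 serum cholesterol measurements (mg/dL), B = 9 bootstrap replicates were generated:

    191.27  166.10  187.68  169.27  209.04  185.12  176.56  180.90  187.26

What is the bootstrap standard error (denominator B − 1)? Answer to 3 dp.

SE* = 12.781

Bootstrap SE is the standard deviation of the 9 replicate medians.
Mean of replicates: (191.27 + 166.10 + 187.68 + 169.27 + 209.04 + 185.12 + 176.56 + 180.90 + 187.26) / 9 = 1653.2000 / 9 = 183.6889
Sum of squared deviations: (+7.5811)² + (−17.5889)² + (+3.9911)² + (−14.4189)² + (+25.3511)² + (+1.4311)² + (−7.1289)² + (−2.7889)² + (+3.5711)² = 1306.7543
Variance = 1306.7543 / 8 = 163.3443
SE* = √163.3443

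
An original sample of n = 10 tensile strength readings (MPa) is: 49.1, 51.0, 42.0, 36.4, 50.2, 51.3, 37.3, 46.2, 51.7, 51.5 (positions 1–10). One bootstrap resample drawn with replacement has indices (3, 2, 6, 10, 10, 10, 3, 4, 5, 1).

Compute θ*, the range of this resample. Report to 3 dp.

θ* = 15.100

Resample values: 42.0, 51.0, 51.3, 51.5, 51.5, 51.5, 42.0, 36.4, 50.2, 49.1.
Range = 51.5 − 36.4 = 15.100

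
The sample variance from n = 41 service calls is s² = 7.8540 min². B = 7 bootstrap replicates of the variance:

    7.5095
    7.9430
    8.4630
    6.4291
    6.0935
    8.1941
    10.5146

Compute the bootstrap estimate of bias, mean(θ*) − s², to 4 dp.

bias = +0.0241

mean(θ*) = (7.5095 + 7.9430 + 8.4630 + 6.4291 + 6.0935 + 8.1941 + 10.5146) / 7 = 7.87811
bias = 7.87811 − 7.8540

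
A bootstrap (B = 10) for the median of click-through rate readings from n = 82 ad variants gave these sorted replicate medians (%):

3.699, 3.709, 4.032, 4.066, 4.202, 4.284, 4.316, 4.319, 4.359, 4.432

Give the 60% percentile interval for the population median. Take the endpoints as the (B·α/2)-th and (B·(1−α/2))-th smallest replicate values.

(3.709, 4.319)

α = 0.40; lower rank = 10 × 0.200 = 2; upper rank = 10 × 0.800 = 8.
The 2nd smallest replicate is 3.709; the 8th is 4.319.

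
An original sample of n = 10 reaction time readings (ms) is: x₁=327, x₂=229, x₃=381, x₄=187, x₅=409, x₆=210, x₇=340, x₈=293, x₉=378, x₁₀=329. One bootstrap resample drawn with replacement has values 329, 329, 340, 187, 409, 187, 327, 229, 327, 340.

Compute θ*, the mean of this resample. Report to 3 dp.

Mean = (329 + 329 + 340 + 187 + 409 + 187 + 327 + 229 + 327 + 340) / 10 = 3004.0 / 10 = 300.400

θ* = 300.400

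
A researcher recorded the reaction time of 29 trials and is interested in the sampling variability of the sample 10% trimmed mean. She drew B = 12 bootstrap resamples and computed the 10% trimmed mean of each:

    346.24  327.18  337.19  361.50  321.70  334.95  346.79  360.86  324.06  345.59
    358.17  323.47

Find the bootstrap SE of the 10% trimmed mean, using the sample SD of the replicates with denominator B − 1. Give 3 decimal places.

Bootstrap SE is the standard deviation of the 12 replicate 10% trimmed means.
Mean of replicates: (346.24 + 327.18 + 337.19 + 361.50 + 321.70 + 334.95 + 346.79 + 360.86 + 324.06 + 345.59 + 358.17 + 323.47) / 12 = 4087.7000 / 12 = 340.6417
Sum of squared deviations: (+5.5983)² + (−13.4617)² + (−3.4517)² + (+20.8583)² + (−18.9417)² + (−5.6917)² + (+6.1483)² + (+20.2183)² + (−16.5817)² + (+4.9483)² + (+17.5283)² + (−17.1717)² = 2398.8530
Variance = 2398.8530 / 11 = 218.0775
SE* = √218.0775

SE* = 14.767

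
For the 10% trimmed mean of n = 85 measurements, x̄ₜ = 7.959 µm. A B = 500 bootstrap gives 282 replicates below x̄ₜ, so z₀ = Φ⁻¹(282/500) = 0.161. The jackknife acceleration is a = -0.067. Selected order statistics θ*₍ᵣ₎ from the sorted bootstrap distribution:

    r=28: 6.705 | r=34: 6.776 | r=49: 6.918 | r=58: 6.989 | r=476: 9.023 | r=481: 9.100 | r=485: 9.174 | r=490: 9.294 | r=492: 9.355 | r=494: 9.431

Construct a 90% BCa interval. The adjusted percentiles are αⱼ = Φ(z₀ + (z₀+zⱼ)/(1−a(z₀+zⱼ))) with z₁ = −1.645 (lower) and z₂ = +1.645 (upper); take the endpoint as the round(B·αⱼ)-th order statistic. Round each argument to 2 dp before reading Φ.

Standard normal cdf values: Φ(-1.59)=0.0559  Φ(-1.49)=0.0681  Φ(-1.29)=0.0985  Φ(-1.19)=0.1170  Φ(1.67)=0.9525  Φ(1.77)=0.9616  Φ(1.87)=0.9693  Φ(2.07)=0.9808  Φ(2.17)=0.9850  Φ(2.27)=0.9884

Lower: z₀ + z₁ = 0.161 + (-1.645) = -1.484; 1 − a(z₀+z₁) = 1 − (-0.067)(-1.484) = 0.9006; argument = 0.161 + (-1.484)/0.9006 = -1.4868 → -1.49.
α₁ = Φ(-1.49) = 0.0681; rank = round(500 × 0.0681) = 34; θ*₍34₎ = 6.776.
Upper: z₀ + z₂ = 1.806; 1 − a(z₀+z₂) = 1.1210; argument = 1.7721 → 1.77; α₂ = 0.9616; rank = 481; θ*₍481₎ = 9.100.

(6.776, 9.100)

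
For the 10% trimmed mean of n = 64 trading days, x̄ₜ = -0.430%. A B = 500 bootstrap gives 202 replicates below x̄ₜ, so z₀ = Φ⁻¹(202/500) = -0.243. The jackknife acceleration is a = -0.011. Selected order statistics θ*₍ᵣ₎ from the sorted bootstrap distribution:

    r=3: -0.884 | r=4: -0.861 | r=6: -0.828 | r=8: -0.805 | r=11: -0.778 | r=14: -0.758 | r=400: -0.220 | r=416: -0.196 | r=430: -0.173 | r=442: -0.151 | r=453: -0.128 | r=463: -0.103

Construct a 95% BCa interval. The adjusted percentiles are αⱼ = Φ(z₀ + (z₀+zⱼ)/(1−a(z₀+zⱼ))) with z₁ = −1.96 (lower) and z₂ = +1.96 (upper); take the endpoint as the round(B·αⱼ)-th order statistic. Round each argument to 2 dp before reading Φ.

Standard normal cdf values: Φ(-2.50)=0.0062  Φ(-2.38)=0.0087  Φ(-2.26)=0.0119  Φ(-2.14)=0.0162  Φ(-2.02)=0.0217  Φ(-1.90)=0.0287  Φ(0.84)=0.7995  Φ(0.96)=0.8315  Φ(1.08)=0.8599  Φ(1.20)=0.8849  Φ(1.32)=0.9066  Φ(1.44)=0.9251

(-0.884, -0.103)

Lower: z₀ + z₁ = -0.243 + (-1.960) = -2.203; 1 − a(z₀+z₁) = 1 − (-0.011)(-2.203) = 0.9758; argument = -0.243 + (-2.203)/0.9758 = -2.5007 → -2.50.
α₁ = Φ(-2.50) = 0.0062; rank = round(500 × 0.0062) = 3; θ*₍3₎ = -0.884.
Upper: z₀ + z₂ = 1.717; 1 − a(z₀+z₂) = 1.0189; argument = 1.4422 → 1.44; α₂ = 0.9251; rank = 463; θ*₍463₎ = -0.103.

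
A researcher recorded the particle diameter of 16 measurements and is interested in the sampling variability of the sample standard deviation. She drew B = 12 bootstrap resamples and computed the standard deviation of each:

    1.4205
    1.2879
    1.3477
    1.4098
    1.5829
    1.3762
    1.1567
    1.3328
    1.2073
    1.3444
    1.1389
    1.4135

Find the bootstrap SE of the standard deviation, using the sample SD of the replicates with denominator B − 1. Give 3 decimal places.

Bootstrap SE is the standard deviation of the 12 replicate standard deviations.
Mean of replicates: (1.4205 + 1.2879 + 1.3477 + 1.4098 + 1.5829 + 1.3762 + 1.1567 + 1.3328 + 1.2073 + 1.3444 + 1.1389 + 1.4135) / 12 = 16.01860 / 12 = 1.33488
Sum of squared deviations: (+0.08562)² + (−0.04698)² + (+0.01282)² + (+0.07492)² + (+0.24802)² + (+0.04132)² + (−0.17818)² + (−0.00208)² + (−0.12758)² + (+0.00952)² + (−0.19598)² + (+0.07862)² = 0.17125
Variance = 0.17125 / 11 = 0.01557
SE* = √0.01557

SE* = 0.125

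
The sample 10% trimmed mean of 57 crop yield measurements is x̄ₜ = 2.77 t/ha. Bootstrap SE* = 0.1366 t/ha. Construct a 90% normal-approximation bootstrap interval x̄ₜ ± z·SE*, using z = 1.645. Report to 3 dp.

Margin = 1.645 × 0.1366 = 0.2247
Interval: 2.77 ± 0.2247

(2.545, 2.995)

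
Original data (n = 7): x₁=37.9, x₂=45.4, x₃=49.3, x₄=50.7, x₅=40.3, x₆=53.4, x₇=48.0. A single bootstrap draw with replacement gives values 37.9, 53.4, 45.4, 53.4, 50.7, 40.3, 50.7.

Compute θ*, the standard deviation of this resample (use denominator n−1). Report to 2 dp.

θ* = 6.30

Mean = 47.4000; sum of squared deviations = 238.4400
s² = 238.4400 / 6 = 39.7400
s = √39.7400 = 6.30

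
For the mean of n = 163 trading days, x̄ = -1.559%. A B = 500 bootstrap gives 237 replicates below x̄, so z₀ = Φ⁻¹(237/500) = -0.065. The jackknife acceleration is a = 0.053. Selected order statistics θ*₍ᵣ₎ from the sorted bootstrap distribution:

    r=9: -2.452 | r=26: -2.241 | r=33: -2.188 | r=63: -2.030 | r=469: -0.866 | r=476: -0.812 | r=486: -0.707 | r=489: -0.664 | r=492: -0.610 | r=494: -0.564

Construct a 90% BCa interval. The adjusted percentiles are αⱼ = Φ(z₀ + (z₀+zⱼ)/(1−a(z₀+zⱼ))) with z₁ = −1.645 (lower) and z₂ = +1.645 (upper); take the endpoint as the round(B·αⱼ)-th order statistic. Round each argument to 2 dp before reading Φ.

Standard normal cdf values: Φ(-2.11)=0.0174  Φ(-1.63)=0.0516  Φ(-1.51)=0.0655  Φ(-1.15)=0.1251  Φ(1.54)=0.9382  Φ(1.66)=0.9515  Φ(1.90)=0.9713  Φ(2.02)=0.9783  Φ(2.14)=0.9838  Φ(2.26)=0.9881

(-2.241, -0.812)

Lower: z₀ + z₁ = -0.065 + (-1.645) = -1.710; 1 − a(z₀+z₁) = 1 − (0.053)(-1.710) = 1.0906; argument = -0.065 + (-1.710)/1.0906 = -1.6329 → -1.63.
α₁ = Φ(-1.63) = 0.0516; rank = round(500 × 0.0516) = 26; θ*₍26₎ = -2.241.
Upper: z₀ + z₂ = 1.580; 1 − a(z₀+z₂) = 0.9163; argument = 1.6594 → 1.66; α₂ = 0.9515; rank = 476; θ*₍476₎ = -0.812.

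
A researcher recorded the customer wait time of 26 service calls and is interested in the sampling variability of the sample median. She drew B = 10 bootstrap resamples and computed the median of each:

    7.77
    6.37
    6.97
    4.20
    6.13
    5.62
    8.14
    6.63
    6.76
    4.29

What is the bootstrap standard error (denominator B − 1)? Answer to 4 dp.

SE* = 1.3022

Bootstrap SE is the standard deviation of the 10 replicate medians.
Mean of replicates: (7.77 + 6.37 + 6.97 + 4.20 + 6.13 + 5.62 + 8.14 + 6.63 + 6.76 + 4.29) / 10 = 62.88000 / 10 = 6.28800
Sum of squared deviations: (+1.48200)² + (+0.08200)² + (+0.68200)² + (−2.08800)² + (−0.15800)² + (−0.66800)² + (+1.85200)² + (+0.34200)² + (+0.47200)² + (−1.99800)² = 15.26076
Variance = 15.26076 / 9 = 1.69564
SE* = √1.69564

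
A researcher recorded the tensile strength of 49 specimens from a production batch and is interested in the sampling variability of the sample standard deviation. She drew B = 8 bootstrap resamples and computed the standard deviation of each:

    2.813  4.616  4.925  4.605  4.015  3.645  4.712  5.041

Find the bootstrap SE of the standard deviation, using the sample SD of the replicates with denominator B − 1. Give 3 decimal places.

SE* = 0.758

Bootstrap SE is the standard deviation of the 8 replicate standard deviations.
Mean of replicates: (2.813 + 4.616 + 4.925 + 4.605 + 4.015 + 3.645 + 4.712 + 5.041) / 8 = 34.3720 / 8 = 4.2965
Sum of squared deviations: (−1.4835)² + (+0.3195)² + (+0.6285)² + (+0.3085)² + (−0.2815)² + (−0.6515)² + (+0.4155)² + (+0.7445)² = 4.0237
Variance = 4.0237 / 7 = 0.5748
SE* = √0.5748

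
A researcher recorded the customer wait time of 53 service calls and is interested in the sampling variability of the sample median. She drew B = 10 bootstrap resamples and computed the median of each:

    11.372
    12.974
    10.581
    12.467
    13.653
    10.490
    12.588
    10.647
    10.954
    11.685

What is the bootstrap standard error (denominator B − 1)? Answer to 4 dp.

SE* = 1.1199

Bootstrap SE is the standard deviation of the 10 replicate medians.
Mean of replicates: (11.372 + 12.974 + 10.581 + 12.467 + 13.653 + 10.490 + 12.588 + 10.647 + 10.954 + 11.685) / 10 = 117.41100 / 10 = 11.74110
Sum of squared deviations: (−0.36910)² + (+1.23290)² + (−1.16010)² + (+0.72590)² + (+1.91190)² + (−1.25110)² + (+0.84690)² + (−1.09410)² + (−0.78710)² + (−0.05610)² = 11.28662
Variance = 11.28662 / 9 = 1.25407
SE* = √1.25407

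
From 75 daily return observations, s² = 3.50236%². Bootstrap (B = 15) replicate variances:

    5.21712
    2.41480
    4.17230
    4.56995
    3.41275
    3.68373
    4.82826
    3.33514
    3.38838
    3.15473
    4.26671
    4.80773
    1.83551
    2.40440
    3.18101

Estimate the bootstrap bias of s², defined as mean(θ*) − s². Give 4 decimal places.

bias = +0.1425

mean(θ*) = (5.21712 + 2.41480 + 4.17230 + 4.56995 + 3.41275 + 3.68373 + 4.82826 + 3.33514 + 3.38838 + 3.15473 + 4.26671 + 4.80773 + 1.83551 + 2.40440 + 3.18101) / 15 = 3.64483
bias = 3.64483 − 3.50236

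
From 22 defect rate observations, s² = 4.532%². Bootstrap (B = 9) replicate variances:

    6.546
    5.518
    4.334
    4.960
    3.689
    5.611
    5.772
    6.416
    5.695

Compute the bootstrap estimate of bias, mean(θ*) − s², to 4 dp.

mean(θ*) = (6.546 + 5.518 + 4.334 + 4.960 + 3.689 + 5.611 + 5.772 + 6.416 + 5.695) / 9 = 5.39344
bias = 5.39344 − 4.532

bias = +0.8614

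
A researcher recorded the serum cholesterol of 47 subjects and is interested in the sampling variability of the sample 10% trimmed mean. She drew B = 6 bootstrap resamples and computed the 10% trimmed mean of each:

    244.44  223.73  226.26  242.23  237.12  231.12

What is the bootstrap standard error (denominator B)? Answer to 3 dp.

Bootstrap SE is the standard deviation of the 6 replicate 10% trimmed means.
Mean of replicates: (244.44 + 223.73 + 226.26 + 242.23 + 237.12 + 231.12) / 6 = 1404.9000 / 6 = 234.1500
Sum of squared deviations: (+10.2900)² + (−10.4200)² + (−7.8900)² + (+8.0800)² + (+2.9700)² + (−3.0300)² = 360.0008
Variance = 360.0008 / 6 = 60.0001
SE* = √60.0001

SE* = 7.746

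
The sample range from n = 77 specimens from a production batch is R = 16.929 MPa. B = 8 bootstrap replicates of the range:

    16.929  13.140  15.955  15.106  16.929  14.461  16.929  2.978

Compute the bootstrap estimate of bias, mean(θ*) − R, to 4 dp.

bias = −2.8756

mean(θ*) = (16.929 + 13.140 + 15.955 + 15.106 + 16.929 + 14.461 + 16.929 + 2.978) / 8 = 14.05337
bias = 14.05337 − 16.929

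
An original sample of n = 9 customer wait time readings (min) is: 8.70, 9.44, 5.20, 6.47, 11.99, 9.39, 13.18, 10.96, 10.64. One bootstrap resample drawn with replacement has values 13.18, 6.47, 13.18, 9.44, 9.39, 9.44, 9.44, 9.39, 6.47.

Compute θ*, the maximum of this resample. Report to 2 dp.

Maximum = 13.18

θ* = 13.18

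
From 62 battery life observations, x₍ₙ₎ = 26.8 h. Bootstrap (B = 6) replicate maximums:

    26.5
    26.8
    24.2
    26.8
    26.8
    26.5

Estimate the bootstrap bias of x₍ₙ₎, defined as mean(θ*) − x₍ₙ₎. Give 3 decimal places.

bias = −0.533

mean(θ*) = (26.5 + 26.8 + 24.2 + 26.8 + 26.8 + 26.5) / 6 = 26.2667
bias = 26.2667 − 26.8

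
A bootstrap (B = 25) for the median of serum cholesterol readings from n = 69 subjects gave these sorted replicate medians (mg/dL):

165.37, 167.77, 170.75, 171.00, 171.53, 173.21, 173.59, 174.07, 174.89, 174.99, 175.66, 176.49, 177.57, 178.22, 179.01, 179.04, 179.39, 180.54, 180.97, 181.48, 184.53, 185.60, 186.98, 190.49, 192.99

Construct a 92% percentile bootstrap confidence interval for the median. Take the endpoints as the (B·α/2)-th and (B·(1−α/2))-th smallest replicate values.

(165.37, 190.49)

α = 0.08; lower rank = 25 × 0.040 = 1; upper rank = 25 × 0.960 = 24.
The 1st smallest replicate is 165.37; the 24th is 190.49.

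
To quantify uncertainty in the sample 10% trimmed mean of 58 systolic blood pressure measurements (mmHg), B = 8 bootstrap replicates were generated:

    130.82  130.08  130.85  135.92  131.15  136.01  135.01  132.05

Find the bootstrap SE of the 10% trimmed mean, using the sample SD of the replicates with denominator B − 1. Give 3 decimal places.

Bootstrap SE is the standard deviation of the 8 replicate 10% trimmed means.
Mean of replicates: (130.82 + 130.08 + 130.85 + 135.92 + 131.15 + 136.01 + 135.01 + 132.05) / 8 = 1061.8900 / 8 = 132.7362
Sum of squared deviations: (−1.9162)² + (−2.6562)² + (−1.8862)² + (+3.1838)² + (−1.5862)² + (+3.2738)² + (+2.2738)² + (−0.6862)² = 43.2964
Variance = 43.2964 / 7 = 6.1852
SE* = √6.1852

SE* = 2.487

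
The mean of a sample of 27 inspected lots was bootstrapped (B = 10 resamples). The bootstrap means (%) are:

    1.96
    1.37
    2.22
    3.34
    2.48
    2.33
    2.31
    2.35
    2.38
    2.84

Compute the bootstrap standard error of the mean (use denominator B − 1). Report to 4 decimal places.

Bootstrap SE is the standard deviation of the 10 replicate means.
Mean of replicates: (1.96 + 1.37 + 2.22 + 3.34 + 2.48 + 2.33 + 2.31 + 2.35 + 2.38 + 2.84) / 10 = 23.58000 / 10 = 2.35800
Sum of squared deviations: (−0.39800)² + (−0.98800)² + (−0.13800)² + (+0.98200)² + (+0.12200)² + (−0.02800)² + (−0.04800)² + (−0.00800)² + (+0.02200)² + (+0.48200)² = 2.36876
Variance = 2.36876 / 9 = 0.26320
SE* = √0.26320

SE* = 0.5130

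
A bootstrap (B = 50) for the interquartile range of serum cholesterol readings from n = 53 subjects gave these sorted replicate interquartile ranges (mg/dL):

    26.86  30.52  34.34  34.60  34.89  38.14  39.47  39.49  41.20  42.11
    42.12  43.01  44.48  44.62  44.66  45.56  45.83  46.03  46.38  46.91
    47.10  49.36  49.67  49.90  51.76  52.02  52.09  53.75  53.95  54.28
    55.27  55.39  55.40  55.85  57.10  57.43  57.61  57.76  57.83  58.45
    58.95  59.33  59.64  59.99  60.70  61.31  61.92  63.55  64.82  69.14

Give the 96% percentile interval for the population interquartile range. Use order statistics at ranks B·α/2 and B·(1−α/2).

α = 0.04; lower rank = 50 × 0.020 = 1; upper rank = 50 × 0.980 = 49.
The 1st smallest replicate is 26.86; the 49th is 64.82.

(26.86, 64.82)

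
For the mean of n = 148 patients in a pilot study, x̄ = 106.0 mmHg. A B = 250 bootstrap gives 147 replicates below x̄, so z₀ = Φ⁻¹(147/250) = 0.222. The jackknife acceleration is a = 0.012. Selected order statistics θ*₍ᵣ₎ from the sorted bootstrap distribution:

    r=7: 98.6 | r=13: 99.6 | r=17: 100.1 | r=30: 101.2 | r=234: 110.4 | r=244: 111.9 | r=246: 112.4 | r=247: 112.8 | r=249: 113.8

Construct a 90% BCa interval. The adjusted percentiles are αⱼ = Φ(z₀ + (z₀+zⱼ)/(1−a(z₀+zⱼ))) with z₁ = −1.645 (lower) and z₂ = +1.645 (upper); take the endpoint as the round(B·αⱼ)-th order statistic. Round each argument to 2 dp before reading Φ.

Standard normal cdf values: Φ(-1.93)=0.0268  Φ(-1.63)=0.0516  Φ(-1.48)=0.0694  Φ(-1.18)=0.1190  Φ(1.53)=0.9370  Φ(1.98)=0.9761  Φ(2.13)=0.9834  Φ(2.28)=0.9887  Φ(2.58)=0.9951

Lower: z₀ + z₁ = 0.222 + (-1.645) = -1.423; 1 − a(z₀+z₁) = 1 − (0.012)(-1.423) = 1.0171; argument = 0.222 + (-1.423)/1.0171 = -1.1771 → -1.18.
α₁ = Φ(-1.18) = 0.1190; rank = round(250 × 0.1190) = 30; θ*₍30₎ = 101.2.
Upper: z₀ + z₂ = 1.867; 1 − a(z₀+z₂) = 0.9776; argument = 2.1318 → 2.13; α₂ = 0.9834; rank = 246; θ*₍246₎ = 112.4.

(101.2, 112.4)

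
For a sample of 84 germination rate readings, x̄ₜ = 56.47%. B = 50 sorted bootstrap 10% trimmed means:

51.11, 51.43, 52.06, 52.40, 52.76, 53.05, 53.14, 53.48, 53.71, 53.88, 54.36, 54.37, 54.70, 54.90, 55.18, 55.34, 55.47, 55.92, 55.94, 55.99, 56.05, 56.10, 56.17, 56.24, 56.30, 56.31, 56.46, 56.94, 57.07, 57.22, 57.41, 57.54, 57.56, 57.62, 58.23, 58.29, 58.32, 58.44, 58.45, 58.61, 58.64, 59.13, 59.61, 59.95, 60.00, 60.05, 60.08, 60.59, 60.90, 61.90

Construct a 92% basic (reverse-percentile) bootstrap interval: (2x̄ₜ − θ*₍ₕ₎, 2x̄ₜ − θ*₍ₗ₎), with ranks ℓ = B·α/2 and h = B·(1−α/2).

Percentile endpoints at ranks 2 and 48: θ*₍2₎ = 51.43, θ*₍48₎ = 60.59.
Basic interval reflects these around x̄ₜ:
  lower = 2 × 56.47 − 60.59 = 52.35
  upper = 2 × 56.47 − 51.43 = 61.51

(52.35, 61.51)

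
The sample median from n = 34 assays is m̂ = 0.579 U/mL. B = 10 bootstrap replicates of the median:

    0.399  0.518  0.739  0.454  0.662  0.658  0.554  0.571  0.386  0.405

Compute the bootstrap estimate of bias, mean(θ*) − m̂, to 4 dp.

mean(θ*) = (0.399 + 0.518 + 0.739 + 0.454 + 0.662 + 0.658 + 0.554 + 0.571 + 0.386 + 0.405) / 10 = 0.53460
bias = 0.53460 − 0.579

bias = −0.0444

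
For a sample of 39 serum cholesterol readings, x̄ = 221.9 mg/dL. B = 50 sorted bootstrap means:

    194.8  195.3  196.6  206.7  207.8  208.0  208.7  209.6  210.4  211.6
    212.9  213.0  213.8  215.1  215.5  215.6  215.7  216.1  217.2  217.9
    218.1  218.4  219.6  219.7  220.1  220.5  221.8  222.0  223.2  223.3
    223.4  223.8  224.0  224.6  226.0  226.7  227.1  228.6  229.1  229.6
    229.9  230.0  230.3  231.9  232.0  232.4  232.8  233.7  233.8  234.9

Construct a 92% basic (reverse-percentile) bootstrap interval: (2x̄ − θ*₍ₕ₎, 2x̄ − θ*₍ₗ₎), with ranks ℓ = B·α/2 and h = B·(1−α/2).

(210.1, 248.5)

Percentile endpoints at ranks 2 and 48: θ*₍2₎ = 195.3, θ*₍48₎ = 233.7.
Basic interval reflects these around x̄:
  lower = 2 × 221.9 − 233.7 = 210.1
  upper = 2 × 221.9 − 195.3 = 248.5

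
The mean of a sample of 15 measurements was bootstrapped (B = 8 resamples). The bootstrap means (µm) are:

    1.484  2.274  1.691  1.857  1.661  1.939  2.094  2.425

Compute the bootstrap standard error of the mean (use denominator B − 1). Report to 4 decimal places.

Bootstrap SE is the standard deviation of the 8 replicate means.
Mean of replicates: (1.484 + 2.274 + 1.691 + 1.857 + 1.661 + 1.939 + 2.094 + 2.425) / 8 = 15.42500 / 8 = 1.92813
Sum of squared deviations: (−0.44413)² + (+0.34587)² + (−0.23713)² + (−0.07113)² + (−0.26713)² + (+0.01087)² + (+0.16587)² + (+0.49687)² = 0.72404
Variance = 0.72404 / 7 = 0.10343
SE* = √0.10343

SE* = 0.3216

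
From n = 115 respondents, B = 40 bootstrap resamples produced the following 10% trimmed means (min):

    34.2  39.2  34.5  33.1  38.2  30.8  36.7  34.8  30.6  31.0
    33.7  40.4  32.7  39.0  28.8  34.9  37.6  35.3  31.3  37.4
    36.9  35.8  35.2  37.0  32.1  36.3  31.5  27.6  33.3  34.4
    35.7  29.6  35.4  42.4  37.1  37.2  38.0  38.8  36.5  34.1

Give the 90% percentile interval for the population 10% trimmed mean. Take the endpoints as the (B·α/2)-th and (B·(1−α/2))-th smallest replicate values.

Sorted replicates: 27.6, 28.8, 29.6, 30.6, 30.8, 31.0, 31.3, 31.5, 32.1, 32.7, 33.1, 33.3, 33.7, 34.1, 34.2, 34.4, 34.5, 34.8, 34.9, 35.2, 35.3, 35.4, 35.7, 35.8, 36.3, 36.5, 36.7, 36.9, 37.0, 37.1, 37.2, 37.4, 37.6, 38.0, 38.2, 38.8, 39.0, 39.2, 40.4, 42.4
α = 0.10; lower rank = 40 × 0.050 = 2; upper rank = 40 × 0.950 = 38.
The 2nd smallest replicate is 28.8; the 38th is 39.2.

(28.8, 39.2)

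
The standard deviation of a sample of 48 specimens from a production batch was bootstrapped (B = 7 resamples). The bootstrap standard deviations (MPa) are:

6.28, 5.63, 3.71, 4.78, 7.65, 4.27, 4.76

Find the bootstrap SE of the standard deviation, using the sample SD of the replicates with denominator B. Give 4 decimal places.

Bootstrap SE is the standard deviation of the 7 replicate standard deviations.
Mean of replicates: (6.28 + 5.63 + 3.71 + 4.78 + 7.65 + 4.27 + 4.76) / 7 = 37.08000 / 7 = 5.29714
Sum of squared deviations: (+0.98286)² + (+0.33286)² + (−1.58714)² + (−0.51714)² + (+2.35286)² + (−1.02714)² + (−0.53714)² = 10.74274
Variance = 10.74274 / 7 = 1.53468
SE* = √1.53468

SE* = 1.2388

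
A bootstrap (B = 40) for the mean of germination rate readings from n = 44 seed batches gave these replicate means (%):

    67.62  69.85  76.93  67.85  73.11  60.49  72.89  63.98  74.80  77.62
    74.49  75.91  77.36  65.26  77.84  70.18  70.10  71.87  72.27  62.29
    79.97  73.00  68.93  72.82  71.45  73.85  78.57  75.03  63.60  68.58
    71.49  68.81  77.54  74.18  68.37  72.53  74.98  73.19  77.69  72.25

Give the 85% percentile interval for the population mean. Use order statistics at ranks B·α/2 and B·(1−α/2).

Sorted replicates: 60.49, 62.29, 63.60, 63.98, 65.26, 67.62, 67.85, 68.37, 68.58, 68.81, 68.93, 69.85, 70.10, 70.18, 71.45, 71.49, 71.87, 72.25, 72.27, 72.53, 72.82, 72.89, 73.00, 73.11, 73.19, 73.85, 74.18, 74.49, 74.80, 74.98, 75.03, 75.91, 76.93, 77.36, 77.54, 77.62, 77.69, 77.84, 78.57, 79.97
α = 0.15; lower rank = 40 × 0.075 = 3; upper rank = 40 × 0.925 = 37.
The 3rd smallest replicate is 63.60; the 37th is 77.69.

(63.60, 77.69)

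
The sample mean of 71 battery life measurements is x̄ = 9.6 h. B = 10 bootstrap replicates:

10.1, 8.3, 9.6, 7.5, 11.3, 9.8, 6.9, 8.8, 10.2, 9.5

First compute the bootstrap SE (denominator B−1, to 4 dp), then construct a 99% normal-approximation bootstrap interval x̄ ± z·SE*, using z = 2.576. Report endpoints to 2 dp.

Mean of replicates = 9.2000; sum of squared deviations = 15.9800; SE* = √(15.9800/9) = 1.3325
Margin = 2.576 × 1.3325 = 3.433
Interval: 9.6 ± 3.433

(6.17, 13.03)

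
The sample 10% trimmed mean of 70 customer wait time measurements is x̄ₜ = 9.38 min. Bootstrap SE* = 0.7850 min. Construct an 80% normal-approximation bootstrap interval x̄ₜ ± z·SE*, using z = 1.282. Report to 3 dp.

(8.374, 10.386)

Margin = 1.282 × 0.7850 = 1.0064
Interval: 9.38 ± 1.0064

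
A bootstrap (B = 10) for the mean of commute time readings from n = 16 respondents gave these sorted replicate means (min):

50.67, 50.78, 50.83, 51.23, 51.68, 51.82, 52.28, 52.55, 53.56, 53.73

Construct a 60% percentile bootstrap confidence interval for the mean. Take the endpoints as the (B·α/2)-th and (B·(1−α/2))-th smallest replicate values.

α = 0.40; lower rank = 10 × 0.200 = 2; upper rank = 10 × 0.800 = 8.
The 2nd smallest replicate is 50.78; the 8th is 52.55.

(50.78, 52.55)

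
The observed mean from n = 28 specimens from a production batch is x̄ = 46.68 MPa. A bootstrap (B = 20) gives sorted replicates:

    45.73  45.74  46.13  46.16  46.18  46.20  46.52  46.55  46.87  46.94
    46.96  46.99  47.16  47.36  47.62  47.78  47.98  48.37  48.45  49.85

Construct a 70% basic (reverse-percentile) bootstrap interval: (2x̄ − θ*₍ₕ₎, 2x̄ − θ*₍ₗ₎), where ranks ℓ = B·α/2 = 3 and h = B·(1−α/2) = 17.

Percentile endpoints at ranks 3 and 17: θ*₍3₎ = 46.13, θ*₍17₎ = 47.98.
Basic interval reflects these around x̄:
  lower = 2 × 46.68 − 47.98 = 45.38
  upper = 2 × 46.68 − 46.13 = 47.23

(45.38, 47.23)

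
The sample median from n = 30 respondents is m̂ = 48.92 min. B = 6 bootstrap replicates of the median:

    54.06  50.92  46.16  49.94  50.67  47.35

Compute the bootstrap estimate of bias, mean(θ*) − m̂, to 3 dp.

bias = +0.930

mean(θ*) = (54.06 + 50.92 + 46.16 + 49.94 + 50.67 + 47.35) / 6 = 49.8500
bias = 49.8500 − 48.92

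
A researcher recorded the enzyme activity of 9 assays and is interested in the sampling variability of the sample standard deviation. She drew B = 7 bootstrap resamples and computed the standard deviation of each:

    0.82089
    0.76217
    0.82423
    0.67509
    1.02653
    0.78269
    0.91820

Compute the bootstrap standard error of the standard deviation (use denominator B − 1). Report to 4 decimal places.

Bootstrap SE is the standard deviation of the 7 replicate standard deviations.
Mean of replicates: (0.82089 + 0.76217 + 0.82423 + 0.67509 + 1.02653 + 0.78269 + 0.91820) / 7 = 5.809800 / 7 = 0.829971
Sum of squared deviations: (−0.009081)² + (−0.067801)² + (−0.005741)² + (−0.154881)² + (+0.196559)² + (−0.047281)² + (+0.088229)² = 0.077356
Variance = 0.077356 / 6 = 0.012893
SE* = √0.012893

SE* = 0.1135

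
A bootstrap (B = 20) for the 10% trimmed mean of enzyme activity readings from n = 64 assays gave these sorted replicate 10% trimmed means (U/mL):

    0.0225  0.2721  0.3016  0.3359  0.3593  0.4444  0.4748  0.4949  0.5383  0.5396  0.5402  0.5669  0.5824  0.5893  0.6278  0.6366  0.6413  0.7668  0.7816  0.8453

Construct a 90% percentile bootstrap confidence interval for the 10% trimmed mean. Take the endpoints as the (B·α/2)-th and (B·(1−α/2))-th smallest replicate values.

(0.0225, 0.7816)

α = 0.10; lower rank = 20 × 0.050 = 1; upper rank = 20 × 0.950 = 19.
The 1st smallest replicate is 0.0225; the 19th is 0.7816.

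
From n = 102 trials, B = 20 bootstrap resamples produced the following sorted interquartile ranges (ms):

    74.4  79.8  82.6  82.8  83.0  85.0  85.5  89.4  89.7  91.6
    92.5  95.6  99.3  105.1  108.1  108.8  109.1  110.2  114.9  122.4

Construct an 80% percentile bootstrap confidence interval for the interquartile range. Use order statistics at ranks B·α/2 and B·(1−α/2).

α = 0.20; lower rank = 20 × 0.100 = 2; upper rank = 20 × 0.900 = 18.
The 2nd smallest replicate is 79.8; the 18th is 110.2.

(79.8, 110.2)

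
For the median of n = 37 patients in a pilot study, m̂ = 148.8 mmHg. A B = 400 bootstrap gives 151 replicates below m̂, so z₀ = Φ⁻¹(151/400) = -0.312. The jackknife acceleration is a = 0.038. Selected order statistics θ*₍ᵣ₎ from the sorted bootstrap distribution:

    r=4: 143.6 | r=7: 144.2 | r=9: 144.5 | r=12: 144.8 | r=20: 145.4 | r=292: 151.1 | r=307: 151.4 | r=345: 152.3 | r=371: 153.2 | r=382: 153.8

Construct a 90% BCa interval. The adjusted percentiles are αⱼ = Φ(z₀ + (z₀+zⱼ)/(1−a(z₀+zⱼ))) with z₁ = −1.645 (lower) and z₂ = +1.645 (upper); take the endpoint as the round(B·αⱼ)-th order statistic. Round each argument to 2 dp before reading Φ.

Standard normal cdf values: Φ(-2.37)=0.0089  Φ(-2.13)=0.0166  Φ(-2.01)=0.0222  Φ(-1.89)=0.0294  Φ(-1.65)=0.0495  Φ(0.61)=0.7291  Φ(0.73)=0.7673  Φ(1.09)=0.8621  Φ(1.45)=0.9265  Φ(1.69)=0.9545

Lower: z₀ + z₁ = -0.312 + (-1.645) = -1.957; 1 − a(z₀+z₁) = 1 − (0.038)(-1.957) = 1.0744; argument = -0.312 + (-1.957)/1.0744 = -2.1335 → -2.13.
α₁ = Φ(-2.13) = 0.0166; rank = round(400 × 0.0166) = 7; θ*₍7₎ = 144.2.
Upper: z₀ + z₂ = 1.333; 1 − a(z₀+z₂) = 0.9493; argument = 1.0921 → 1.09; α₂ = 0.8621; rank = 345; θ*₍345₎ = 152.3.

(144.2, 152.3)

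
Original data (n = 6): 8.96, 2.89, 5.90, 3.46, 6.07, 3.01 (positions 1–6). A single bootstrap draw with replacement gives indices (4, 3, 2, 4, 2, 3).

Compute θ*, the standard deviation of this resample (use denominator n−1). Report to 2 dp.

θ* = 1.43

Resample values: 3.46, 5.90, 2.89, 3.46, 2.89, 5.90.
Mean = 4.0833; sum of squared deviations = 10.2257
s² = 10.2257 / 5 = 2.0451
s = √2.0451 = 1.43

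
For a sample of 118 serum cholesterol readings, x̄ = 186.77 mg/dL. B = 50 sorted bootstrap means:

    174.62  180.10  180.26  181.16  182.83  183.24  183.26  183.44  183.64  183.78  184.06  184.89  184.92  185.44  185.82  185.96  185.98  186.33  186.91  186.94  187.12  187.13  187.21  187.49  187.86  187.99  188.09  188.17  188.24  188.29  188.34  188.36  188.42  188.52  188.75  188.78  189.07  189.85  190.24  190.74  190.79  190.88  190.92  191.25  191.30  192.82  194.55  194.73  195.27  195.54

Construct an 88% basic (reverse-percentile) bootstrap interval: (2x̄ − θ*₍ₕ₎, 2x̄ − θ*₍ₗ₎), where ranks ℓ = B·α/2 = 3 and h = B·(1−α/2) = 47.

(178.99, 193.28)

Percentile endpoints at ranks 3 and 47: θ*₍3₎ = 180.26, θ*₍47₎ = 194.55.
Basic interval reflects these around x̄:
  lower = 2 × 186.77 − 194.55 = 178.99
  upper = 2 × 186.77 − 180.26 = 193.28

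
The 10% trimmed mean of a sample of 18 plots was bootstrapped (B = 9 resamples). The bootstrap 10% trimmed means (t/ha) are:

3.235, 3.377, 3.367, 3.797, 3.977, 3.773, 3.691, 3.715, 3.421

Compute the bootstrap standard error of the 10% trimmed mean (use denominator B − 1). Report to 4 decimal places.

SE* = 0.2504

Bootstrap SE is the standard deviation of the 9 replicate 10% trimmed means.
Mean of replicates: (3.235 + 3.377 + 3.367 + 3.797 + 3.977 + 3.773 + 3.691 + 3.715 + 3.421) / 9 = 32.35300 / 9 = 3.59478
Sum of squared deviations: (−0.35978)² + (−0.21778)² + (−0.22778)² + (+0.20222)² + (+0.38222)² + (+0.17822)² + (+0.09622)² + (+0.12022)² + (−0.17378)² = 0.50141
Variance = 0.50141 / 8 = 0.06268
SE* = √0.06268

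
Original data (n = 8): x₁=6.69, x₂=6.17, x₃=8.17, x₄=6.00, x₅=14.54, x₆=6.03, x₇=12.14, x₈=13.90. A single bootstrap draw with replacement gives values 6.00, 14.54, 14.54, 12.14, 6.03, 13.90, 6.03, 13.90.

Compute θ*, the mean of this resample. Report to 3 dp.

θ* = 10.885

Mean = (6.00 + 14.54 + 14.54 + 12.14 + 6.03 + 13.90 + 6.03 + 13.90) / 8 = 87.080 / 8 = 10.885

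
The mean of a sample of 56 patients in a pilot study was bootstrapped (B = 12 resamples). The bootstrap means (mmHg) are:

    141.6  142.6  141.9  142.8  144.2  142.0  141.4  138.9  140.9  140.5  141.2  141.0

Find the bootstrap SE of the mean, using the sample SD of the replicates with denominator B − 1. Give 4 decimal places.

Bootstrap SE is the standard deviation of the 12 replicate means.
Mean of replicates: (141.6 + 142.6 + 141.9 + 142.8 + 144.2 + 142.0 + 141.4 + 138.9 + 140.9 + 140.5 + 141.2 + 141.0) / 12 = 1699.00000 / 12 = 141.58333
Sum of squared deviations: (+0.01667)² + (+1.01667)² + (+0.31667)² + (+1.21667)² + (+2.61667)² + (+0.41667)² + (−0.18333)² + (−2.68333)² + (−0.68333)² + (−1.08333)² + (−0.38333)² + (−0.58333)² = 18.99667
Variance = 18.99667 / 11 = 1.72697
SE* = √1.72697

SE* = 1.3141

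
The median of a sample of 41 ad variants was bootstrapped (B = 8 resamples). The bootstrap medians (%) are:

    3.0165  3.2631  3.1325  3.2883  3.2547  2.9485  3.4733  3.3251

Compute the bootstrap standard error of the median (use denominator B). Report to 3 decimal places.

SE* = 0.160

Bootstrap SE is the standard deviation of the 8 replicate medians.
Mean of replicates: (3.0165 + 3.2631 + 3.1325 + 3.2883 + 3.2547 + 2.9485 + 3.4733 + 3.3251) / 8 = 25.70200 / 8 = 3.21275
Sum of squared deviations: (−0.19625)² + (+0.05035)² + (−0.08025)² + (+0.07555)² + (+0.04195)² + (−0.26425)² + (+0.26055)² + (+0.11235)² = 0.20529
Variance = 0.20529 / 8 = 0.02566
SE* = √0.02566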